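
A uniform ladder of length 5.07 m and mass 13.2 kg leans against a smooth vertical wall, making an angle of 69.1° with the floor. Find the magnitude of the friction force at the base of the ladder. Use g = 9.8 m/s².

About the foot of the ladder:
Ladder weight 13.2×9.8 = 129.4 N acts at 2.535 m along the ladder; its horizontal arm is 2.535·cos69.1° = 0.9043 m → τ = 117 N·m clockwise.
Wall normal N acts horizontally at the top; its moment arm is the height L sinθ = 5.07·sin69.1° = 4.736 m, counterclockwise.
For rotational equilibrium, N × 4.736 = 117, so N = 24.7 N.
ΣFx = 0: friction at the foot balances the wall's push, so f = N_wall = 24.7 N.

f ≈ 24.7 N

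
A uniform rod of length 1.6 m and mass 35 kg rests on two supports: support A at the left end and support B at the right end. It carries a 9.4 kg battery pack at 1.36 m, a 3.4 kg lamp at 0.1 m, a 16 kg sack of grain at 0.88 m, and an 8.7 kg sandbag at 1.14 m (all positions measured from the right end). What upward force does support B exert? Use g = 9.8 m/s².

R_B ≈ 312 N

Sum moments about support A (its reaction then has zero moment arm).
Beam weight: 35 × 9.8 = 343 N down at 0.8 m → arm 0.8 m, τ = 343 × 0.8 = 274.4 N·m clockwise.
Battery pack: 9.4 × 9.8 = 92.12 N down at 1.36 m → arm 0.24 m, τ = 92.12 × 0.24 = 22.11 N·m clockwise.
Lamp: 3.4 × 9.8 = 33.32 N down at 0.1 m → arm 1.5 m, τ = 33.32 × 1.5 = 49.98 N·m clockwise.
Sack of grain: 16 × 9.8 = 156.8 N down at 0.88 m → arm 0.72 m, τ = 156.8 × 0.72 = 112.9 N·m clockwise.
Sandbag: 8.7 × 9.8 = 85.26 N down at 1.14 m → arm 0.46 m, τ = 85.26 × 0.46 = 39.22 N·m clockwise.
Net load moment about support A = 498.6 N·m clockwise.
Reaction R at support B is upward at 0 m, arm 1.6 m → moment R × 1.6 counterclockwise.
Balancing moments: R × 1.6 = 498.6, giving R = 312 N.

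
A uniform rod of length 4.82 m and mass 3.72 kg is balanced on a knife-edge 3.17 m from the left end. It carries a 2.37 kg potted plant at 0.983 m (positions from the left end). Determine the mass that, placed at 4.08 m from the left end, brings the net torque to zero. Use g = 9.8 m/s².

Sum moments about the knife-edge (at 3.17 m from the left end) (the support reaction has zero arm there).
Beam weight: 3.72 × 9.8 = 36.46 N down at 2.41 m → arm 0.76 m, τ = 36.46 × 0.76 = 27.71 N·m counterclockwise.
Potted plant: 2.37 × 9.8 = 23.23 N down at 0.983 m → arm 2.187 m, τ = 23.23 × 2.187 = 50.8 N·m counterclockwise.
Net moment of known loads = 78.51 N·m counterclockwise.
An unknown mass m at 4.08 m has arm 0.91 m; its moment is m·g·0.91 clockwise.
Balancing moments: m × 9.8 × 0.91 = 78.51, giving m = 78.51 / (9.8 × 0.91) = 8.8 kg.

m ≈ 8.8 kg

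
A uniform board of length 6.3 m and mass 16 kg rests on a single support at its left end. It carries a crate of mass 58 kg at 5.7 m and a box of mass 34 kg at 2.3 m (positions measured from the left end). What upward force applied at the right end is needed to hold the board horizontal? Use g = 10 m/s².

F ≈ 729 N

Choose the left end as the axis so the unknown pivot reaction has zero arm there.
Beam weight: 16 × 10 = 160 N down at 3.15 m → arm 3.15 m, τ = 160 × 3.15 = 504 N·m clockwise.
Crate: 58 × 10 = 580 N down at 5.7 m → arm 5.7 m, τ = 580 × 5.7 = 3306 N·m clockwise.
Box: 34 × 10 = 340 N down at 2.3 m → arm 2.3 m, τ = 340 × 2.3 = 782 N·m clockwise.
Net moment of the loads = 4592 N·m clockwise.
The upward force F acts at the right end, arm 6.3 m, giving F × 6.3 counterclockwise.
Balancing moments: F × 6.3 = 4592, giving F = 4592 / 6.3 = 729 N.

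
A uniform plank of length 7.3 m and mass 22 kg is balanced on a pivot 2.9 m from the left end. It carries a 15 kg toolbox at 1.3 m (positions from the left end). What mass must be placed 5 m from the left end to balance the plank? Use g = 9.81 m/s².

m ≈ 3.57 kg

Choose the pivot (at 2.9 m from the left end) as the axis so the support reaction has zero arm there.
Beam weight: 22 × 9.81 = 215.8 N down at 3.65 m → arm 0.75 m, τ = 215.8 × 0.75 = 161.9 N·m clockwise.
Toolbox: 15 × 9.81 = 147.2 N down at 1.3 m → arm 1.6 m, τ = 147.2 × 1.6 = 235.5 N·m counterclockwise.
Net moment of known loads = 73.6 N·m counterclockwise.
An unknown mass m at 5 m has arm 2.1 m; its moment is m·g·2.1 clockwise.
Balancing moments: m × 9.81 × 2.1 = 73.6, giving m = 73.6 / (9.81 × 2.1) = 3.57 kg.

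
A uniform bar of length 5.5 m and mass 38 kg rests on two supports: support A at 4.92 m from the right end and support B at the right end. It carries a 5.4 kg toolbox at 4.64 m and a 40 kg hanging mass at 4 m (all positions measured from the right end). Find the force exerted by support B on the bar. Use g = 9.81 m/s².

R_B ≈ 241 N

About support A:
Beam weight: 38 × 9.81 = 372.8 N down at 2.75 m → arm 2.17 m, τ = 372.8 × 2.17 = 809 N·m clockwise.
Toolbox: 5.4 × 9.81 = 52.97 N down at 4.64 m → arm 0.28 m, τ = 52.97 × 0.28 = 14.83 N·m clockwise.
Hanging mass: 40 × 9.81 = 392.4 N down at 4 m → arm 0.92 m, τ = 392.4 × 0.92 = 361 N·m clockwise.
Net load moment about support A = 1185 N·m clockwise.
Reaction R at support B is upward at 0 m, arm 4.92 m → moment R × 4.92 counterclockwise.
Setting net torque to zero: R × 4.92 = 1185 → R = 241 N.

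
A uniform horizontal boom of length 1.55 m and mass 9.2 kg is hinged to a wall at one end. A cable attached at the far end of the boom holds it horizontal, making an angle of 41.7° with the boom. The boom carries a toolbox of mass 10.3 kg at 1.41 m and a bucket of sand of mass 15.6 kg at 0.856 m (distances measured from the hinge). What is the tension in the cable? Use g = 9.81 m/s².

Sum moments about the hinge (the unknown hinge reaction has zero arm there).
Beam weight: 9.2 × 9.81 = 90.25 N down at 0.775 m → arm 0.775 m, τ = 90.25 × 0.775 = 69.94 N·m clockwise.
Toolbox: 10.3 × 9.81 = 101 N down at 1.41 m → arm 1.41 m, τ = 101 × 1.41 = 142.4 N·m clockwise.
Bucket of sand: 15.6 × 9.81 = 153 N down at 0.856 m → arm 0.856 m, τ = 153 × 0.856 = 131 N·m clockwise.
Total clockwise load moment = 343.3 N·m.
The cable tension T acts at 1.55 m; only its component perpendicular to the boom, T sinθ, produces torque. sin 41.7° = 0.6652.
Στ = 0 ⇒ T × 1.55 × 0.6652 = 343.3 ⇒ T = 343.3 / 1.031 = 333 N.

T ≈ 333 N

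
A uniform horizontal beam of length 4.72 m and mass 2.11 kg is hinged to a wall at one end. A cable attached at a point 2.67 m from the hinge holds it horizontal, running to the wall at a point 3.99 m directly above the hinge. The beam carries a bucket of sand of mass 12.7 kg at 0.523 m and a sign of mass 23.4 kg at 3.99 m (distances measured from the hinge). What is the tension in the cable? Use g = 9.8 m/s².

Taking torques about the hinge:
Beam weight: 2.11 × 9.8 = 20.68 N down at 2.36 m → arm 2.36 m, τ = 20.68 × 2.36 = 48.8 N·m clockwise.
Bucket of sand: 12.7 × 9.8 = 124.5 N down at 0.523 m → arm 0.523 m, τ = 124.5 × 0.523 = 65.11 N·m clockwise.
Sign: 23.4 × 9.8 = 229.3 N down at 3.99 m → arm 3.99 m, τ = 229.3 × 3.99 = 914.9 N·m clockwise.
Total clockwise load moment = 1029 N·m.
The cable tension T acts at 2.67 m; only its component perpendicular to the beam, T sinθ, produces torque. sinθ = h/√(h²+d²) = 3.99/√(3.99²+2.67²) = 0.8311.
Setting net torque to zero: T × 2.67 × 0.8311 = 1029 → T = 1029 / 2.219 = 464 N.

T ≈ 464 N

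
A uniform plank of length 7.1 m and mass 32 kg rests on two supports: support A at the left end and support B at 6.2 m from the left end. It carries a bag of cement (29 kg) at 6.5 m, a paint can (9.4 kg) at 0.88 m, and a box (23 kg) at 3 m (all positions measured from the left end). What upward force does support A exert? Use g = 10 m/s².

Take moments about support B.
Beam weight: 32 × 10 = 320 N down at 3.55 m → arm 2.65 m, τ = 320 × 2.65 = 848 N·m counterclockwise.
Bag of cement: 29 × 10 = 290 N down at 6.5 m → arm 0.3 m, τ = 290 × 0.3 = 87 N·m clockwise.
Paint can: 9.4 × 10 = 94 N down at 0.88 m → arm 5.32 m, τ = 94 × 5.32 = 500.1 N·m counterclockwise.
Box: 23 × 10 = 230 N down at 3 m → arm 3.2 m, τ = 230 × 3.2 = 736 N·m counterclockwise.
Net load moment about support B = 1997 N·m counterclockwise.
Reaction R at support A is upward at 0 m, arm 6.2 m → moment R × 6.2 clockwise.
Setting net torque to zero: R × 6.2 = 1997 → R = 322 N.

R_A ≈ 322 N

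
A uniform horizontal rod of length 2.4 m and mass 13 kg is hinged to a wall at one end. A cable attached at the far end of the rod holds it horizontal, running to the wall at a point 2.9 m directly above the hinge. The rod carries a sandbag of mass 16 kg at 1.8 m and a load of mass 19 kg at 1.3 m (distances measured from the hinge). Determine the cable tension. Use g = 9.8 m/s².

T ≈ 366 N

Choose the hinge as the axis so the unknown hinge reaction has zero arm there.
Beam weight: 13 × 9.8 = 127.4 N down at 1.2 m → arm 1.2 m, τ = 127.4 × 1.2 = 152.9 N·m clockwise.
Sandbag: 16 × 9.8 = 156.8 N down at 1.8 m → arm 1.8 m, τ = 156.8 × 1.8 = 282.2 N·m clockwise.
Load: 19 × 9.8 = 186.2 N down at 1.3 m → arm 1.3 m, τ = 186.2 × 1.3 = 242.1 N·m clockwise.
Total clockwise load moment = 677.2 N·m.
The cable tension T acts at 2.4 m; only its component perpendicular to the rod, T sinθ, produces torque. sinθ = h/√(h²+d²) = 2.9/√(2.9²+2.4²) = 0.7704.
For rotational equilibrium, T × 2.4 × 0.7704 = 677.2, so T = 677.2 / 1.849 = 366 N.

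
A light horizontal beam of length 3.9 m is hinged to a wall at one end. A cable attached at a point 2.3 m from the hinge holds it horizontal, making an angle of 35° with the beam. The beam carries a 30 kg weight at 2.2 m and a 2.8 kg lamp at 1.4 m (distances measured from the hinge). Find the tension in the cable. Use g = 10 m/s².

T ≈ 530 N

Take moments about the hinge.
Weight: 30 × 10 = 300 N down at 2.2 m → arm 2.2 m, τ = 300 × 2.2 = 660 N·m clockwise.
Lamp: 2.8 × 10 = 28 N down at 1.4 m → arm 1.4 m, τ = 28 × 1.4 = 39.2 N·m clockwise.
Total clockwise load moment = 699.2 N·m.
The cable tension T acts at 2.3 m; only its component perpendicular to the beam, T sinθ, produces torque. sin 35° = 0.5736.
Setting net torque to zero: T × 2.3 × 0.5736 = 699.2 → T = 699.2 / 1.319 = 530 N.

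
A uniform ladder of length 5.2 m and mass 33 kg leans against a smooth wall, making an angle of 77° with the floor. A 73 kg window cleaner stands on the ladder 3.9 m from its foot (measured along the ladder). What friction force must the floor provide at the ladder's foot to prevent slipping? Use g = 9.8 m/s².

f ≈ 161 N

Take moments about the foot of the ladder.
Ladder weight 33×9.8 = 323.4 N acts at 2.6 m along the ladder; its horizontal arm is 2.6·cos77° = 0.5849 m → τ = 189.2 N·m clockwise.
Window cleaner: 73×9.8 = 715.4 N at 3.9 m → arm 0.8773 m → τ = 627.6 N·m clockwise.
Wall normal N acts horizontally at the top; its moment arm is the height L sinθ = 5.2·sin77° = 5.067 m, counterclockwise.
For rotational equilibrium, N × 5.067 = 816.8, so N = 161 N.
ΣFx = 0: friction at the foot balances the wall's push, so f = N_wall = 161 N.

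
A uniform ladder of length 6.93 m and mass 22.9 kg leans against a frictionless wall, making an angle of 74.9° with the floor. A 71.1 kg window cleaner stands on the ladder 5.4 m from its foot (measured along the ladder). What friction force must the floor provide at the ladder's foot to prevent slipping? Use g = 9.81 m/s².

f ≈ 177 N

About the foot of the ladder:
Ladder weight 22.9×9.81 = 224.6 N acts at 3.465 m along the ladder; its horizontal arm is 3.465·cos74.9° = 0.9026 m → τ = 202.7 N·m clockwise.
Window cleaner: 71.1×9.81 = 697.5 N at 5.4 m → arm 1.407 m → τ = 981.4 N·m clockwise.
Wall normal N acts horizontally at the top; its moment arm is the height L sinθ = 6.93·sin74.9° = 6.691 m, counterclockwise.
Setting net torque to zero: N × 6.691 = 1184 → N = 177 N.
ΣFx = 0: friction at the foot balances the wall's push, so f = N_wall = 177 N.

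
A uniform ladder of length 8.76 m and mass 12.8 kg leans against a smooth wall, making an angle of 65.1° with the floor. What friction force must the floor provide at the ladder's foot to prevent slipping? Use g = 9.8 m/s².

f ≈ 29.1 N

Sum moments about the foot of the ladder (the floor normal and friction both act there and drop out).
Ladder weight 12.8×9.8 = 125.4 N acts at 4.38 m along the ladder; its horizontal arm is 4.38·cos65.1° = 1.844 m → τ = 231.2 N·m clockwise.
Wall normal N acts horizontally at the top; its moment arm is the height L sinθ = 8.76·sin65.1° = 7.946 m, counterclockwise.
For rotational equilibrium, N × 7.946 = 231.2, so N = 29.1 N.
ΣFx = 0: friction at the foot balances the wall's push, so f = N_wall = 29.1 N.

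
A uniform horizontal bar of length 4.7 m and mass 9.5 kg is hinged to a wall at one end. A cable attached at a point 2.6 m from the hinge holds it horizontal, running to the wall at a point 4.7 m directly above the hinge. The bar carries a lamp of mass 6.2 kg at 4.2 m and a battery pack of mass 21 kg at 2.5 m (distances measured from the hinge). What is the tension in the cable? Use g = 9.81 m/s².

T ≈ 435 N

About the hinge:
Beam weight: 9.5 × 9.81 = 93.2 N down at 2.35 m → arm 2.35 m, τ = 93.2 × 2.35 = 219 N·m clockwise.
Lamp: 6.2 × 9.81 = 60.82 N down at 4.2 m → arm 4.2 m, τ = 60.82 × 4.2 = 255.4 N·m clockwise.
Battery pack: 21 × 9.81 = 206 N down at 2.5 m → arm 2.5 m, τ = 206 × 2.5 = 515 N·m clockwise.
Total clockwise load moment = 989.4 N·m.
The cable tension T acts at 2.6 m; only its component perpendicular to the bar, T sinθ, produces torque. sinθ = h/√(h²+d²) = 4.7/√(4.7²+2.6²) = 0.875.
Στ = 0 ⇒ T × 2.6 × 0.875 = 989.4 ⇒ T = 989.4 / 2.275 = 435 N.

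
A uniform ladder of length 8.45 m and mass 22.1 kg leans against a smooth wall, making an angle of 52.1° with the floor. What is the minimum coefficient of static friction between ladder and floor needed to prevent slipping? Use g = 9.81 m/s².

μ_min ≈ 0.389

About the foot of the ladder:
Ladder weight 22.1×9.81 = 216.8 N acts at 4.225 m along the ladder; its horizontal arm is 4.225·cos52.1° = 2.595 m → τ = 562.6 N·m clockwise.
Wall normal N acts horizontally at the top; its moment arm is the height L sinθ = 8.45·sin52.1° = 6.668 m, counterclockwise.
Στ = 0 ⇒ N × 6.668 = 562.6 ⇒ N = 84.37 N.
ΣFx = 0 ⇒ f = N_wall = 84.37 N. ΣFy = 0 ⇒ N_floor = 216.8 N.
μ_min = f / N_floor = 84.37 / 216.8 = 0.389.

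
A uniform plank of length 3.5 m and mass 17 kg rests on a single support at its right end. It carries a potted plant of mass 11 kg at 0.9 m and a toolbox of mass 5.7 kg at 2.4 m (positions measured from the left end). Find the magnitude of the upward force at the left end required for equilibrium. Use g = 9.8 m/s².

Take moments about the right end.
Beam weight: 17 × 9.8 = 166.6 N down at 1.75 m → arm 1.75 m, τ = 166.6 × 1.75 = 291.6 N·m counterclockwise.
Potted plant: 11 × 9.8 = 107.8 N down at 0.9 m → arm 2.6 m, τ = 107.8 × 2.6 = 280.3 N·m counterclockwise.
Toolbox: 5.7 × 9.8 = 55.86 N down at 2.4 m → arm 1.1 m, τ = 55.86 × 1.1 = 61.45 N·m counterclockwise.
Net moment of the loads = 633.4 N·m counterclockwise.
The upward force F acts at the left end, arm 3.5 m, giving F × 3.5 clockwise.
Balancing moments: F × 3.5 = 633.4, giving F = 633.4 / 3.5 = 181 N.

F ≈ 181 N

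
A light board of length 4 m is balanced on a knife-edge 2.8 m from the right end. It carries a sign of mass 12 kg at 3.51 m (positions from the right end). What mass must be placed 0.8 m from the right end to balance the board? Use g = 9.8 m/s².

m ≈ 4.26 kg

About the knife-edge (at 2.8 m from the right end):
Sign: 12 × 9.8 = 117.6 N down at 3.51 m → arm 0.71 m, τ = 117.6 × 0.71 = 83.5 N·m counterclockwise.
Net moment of known loads = 83.5 N·m counterclockwise.
An unknown mass m at 0.8 m has arm 2 m; its moment is m·g·2 clockwise.
Στ = 0 ⇒ m × 9.8 × 2 = 83.5 ⇒ m = 83.5 / (9.8 × 2) = 4.26 kg.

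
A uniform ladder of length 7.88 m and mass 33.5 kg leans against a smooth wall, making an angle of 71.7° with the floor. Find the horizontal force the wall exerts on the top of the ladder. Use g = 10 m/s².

N_wall ≈ 55.4 N

About the foot of the ladder:
Ladder weight 33.5×10 = 335 N acts at 3.94 m along the ladder; its horizontal arm is 3.94·cos71.7° = 1.237 m → τ = 414.4 N·m clockwise.
Wall normal N acts horizontally at the top; its moment arm is the height L sinθ = 7.88·sin71.7° = 7.481 m, counterclockwise.
Setting net torque to zero: N × 7.481 = 414.4 → N = 55.4 N.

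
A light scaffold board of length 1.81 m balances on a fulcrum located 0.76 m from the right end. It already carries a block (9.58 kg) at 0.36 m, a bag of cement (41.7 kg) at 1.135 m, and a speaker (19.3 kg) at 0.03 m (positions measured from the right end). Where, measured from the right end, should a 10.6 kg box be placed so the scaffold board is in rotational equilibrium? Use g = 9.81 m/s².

Sum moments about the fulcrum (at 0.76 m from the right end) (the support reaction has zero arm there).
Block: 9.58 × 9.81 = 93.98 N down at 0.36 m → arm 0.4 m, τ = 93.98 × 0.4 = 37.59 N·m clockwise.
Bag of cement: 41.7 × 9.81 = 409.1 N down at 1.135 m → arm 0.375 m, τ = 409.1 × 0.375 = 153.4 N·m counterclockwise.
Speaker: 19.3 × 9.81 = 189.3 N down at 0.03 m → arm 0.73 m, τ = 189.3 × 0.73 = 138.2 N·m clockwise.
Net moment of existing loads = 22.39 N·m clockwise.
The box weighs 10.6 × 9.81 = 104 N and must supply an equal counterclockwise moment, so its lever arm about the fulcrum is 22.39 / 104 = 0.215 m.
That puts it at 0.76 + 0.215 = 0.975 m from the right end.

x ≈ 0.975 m from the right end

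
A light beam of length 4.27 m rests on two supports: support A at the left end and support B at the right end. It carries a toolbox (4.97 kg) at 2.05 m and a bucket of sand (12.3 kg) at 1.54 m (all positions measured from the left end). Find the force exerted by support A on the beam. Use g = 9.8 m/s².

R_A ≈ 102 N

Take moments about support B.
Toolbox: 4.97 × 9.8 = 48.71 N down at 2.05 m → arm 2.22 m, τ = 48.71 × 2.22 = 108.1 N·m counterclockwise.
Bucket of sand: 12.3 × 9.8 = 120.5 N down at 1.54 m → arm 2.73 m, τ = 120.5 × 2.73 = 329 N·m counterclockwise.
Net load moment about support B = 437.1 N·m counterclockwise.
Reaction R at support A is upward at 0 m, arm 4.27 m → moment R × 4.27 clockwise.
Balancing moments: R × 4.27 = 437.1, giving R = 102 N.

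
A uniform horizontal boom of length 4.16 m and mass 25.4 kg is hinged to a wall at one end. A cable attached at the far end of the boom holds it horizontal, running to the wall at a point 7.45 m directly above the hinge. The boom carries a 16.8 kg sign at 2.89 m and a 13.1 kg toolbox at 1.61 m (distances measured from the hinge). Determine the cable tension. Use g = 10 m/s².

T ≈ 337 N

About the hinge:
Beam weight: 25.4 × 10 = 254 N down at 2.08 m → arm 2.08 m, τ = 254 × 2.08 = 528.3 N·m clockwise.
Sign: 16.8 × 10 = 168 N down at 2.89 m → arm 2.89 m, τ = 168 × 2.89 = 485.5 N·m clockwise.
Toolbox: 13.1 × 10 = 131 N down at 1.61 m → arm 1.61 m, τ = 131 × 1.61 = 210.9 N·m clockwise.
Total clockwise load moment = 1225 N·m.
The cable tension T acts at 4.16 m; only its component perpendicular to the boom, T sinθ, produces torque. sinθ = h/√(h²+d²) = 7.45/√(7.45²+4.16²) = 0.8731.
Στ = 0 ⇒ T × 4.16 × 0.8731 = 1225 ⇒ T = 1225 / 3.632 = 337 N.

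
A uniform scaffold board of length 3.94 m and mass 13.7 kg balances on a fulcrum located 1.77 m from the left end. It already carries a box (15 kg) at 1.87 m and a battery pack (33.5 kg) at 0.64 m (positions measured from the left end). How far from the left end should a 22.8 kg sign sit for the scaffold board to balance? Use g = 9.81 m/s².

x ≈ 3.24 m from the left end

Take moments about the fulcrum (at 1.77 m from the left end).
Beam weight: 13.7 × 9.81 = 134.4 N down at 1.97 m → arm 0.2 m, τ = 134.4 × 0.2 = 26.88 N·m clockwise.
Box: 15 × 9.81 = 147.2 N down at 1.87 m → arm 0.1 m, τ = 147.2 × 0.1 = 14.72 N·m clockwise.
Battery pack: 33.5 × 9.81 = 328.6 N down at 0.64 m → arm 1.13 m, τ = 328.6 × 1.13 = 371.3 N·m counterclockwise.
Net moment of existing loads = 329.7 N·m counterclockwise.
The sign weighs 22.8 × 9.81 = 223.7 N and must supply an equal clockwise moment, so its lever arm about the fulcrum is 329.7 / 223.7 = 1.47 m.
That puts it at 1.77 + 1.47 = 3.24 m from the left end.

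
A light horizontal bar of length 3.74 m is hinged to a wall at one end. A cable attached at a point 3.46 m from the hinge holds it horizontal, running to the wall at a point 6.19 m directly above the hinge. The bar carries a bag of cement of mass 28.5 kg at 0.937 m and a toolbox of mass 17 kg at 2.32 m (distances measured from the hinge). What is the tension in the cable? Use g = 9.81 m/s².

T ≈ 215 N

Take moments about the hinge.
Bag of cement: 28.5 × 9.81 = 279.6 N down at 0.937 m → arm 0.937 m, τ = 279.6 × 0.937 = 262 N·m clockwise.
Toolbox: 17 × 9.81 = 166.8 N down at 2.32 m → arm 2.32 m, τ = 166.8 × 2.32 = 387 N·m clockwise.
Total clockwise load moment = 649 N·m.
The cable tension T acts at 3.46 m; only its component perpendicular to the bar, T sinθ, produces torque. sinθ = h/√(h²+d²) = 6.19/√(6.19²+3.46²) = 0.8729.
Στ = 0 ⇒ T × 3.46 × 0.8729 = 649 ⇒ T = 649 / 3.02 = 215 N.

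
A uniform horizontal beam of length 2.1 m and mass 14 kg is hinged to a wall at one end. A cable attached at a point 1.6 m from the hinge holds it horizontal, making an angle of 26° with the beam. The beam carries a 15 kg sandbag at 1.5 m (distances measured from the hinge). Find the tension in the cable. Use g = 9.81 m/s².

T ≈ 520 N

Sum moments about the hinge (the unknown hinge reaction has zero arm there).
Beam weight: 14 × 9.81 = 137.3 N down at 1.05 m → arm 1.05 m, τ = 137.3 × 1.05 = 144.2 N·m clockwise.
Sandbag: 15 × 9.81 = 147.2 N down at 1.5 m → arm 1.5 m, τ = 147.2 × 1.5 = 220.8 N·m clockwise.
Total clockwise load moment = 365 N·m.
The cable tension T acts at 1.6 m; only its component perpendicular to the beam, T sinθ, produces torque. sin 26° = 0.4384.
Setting net torque to zero: T × 1.6 × 0.4384 = 365 → T = 365 / 0.7014 = 520 N.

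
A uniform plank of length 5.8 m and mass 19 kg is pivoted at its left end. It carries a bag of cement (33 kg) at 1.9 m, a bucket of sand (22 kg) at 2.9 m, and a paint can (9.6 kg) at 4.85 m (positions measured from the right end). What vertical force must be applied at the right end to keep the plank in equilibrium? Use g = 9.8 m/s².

F ≈ 434 N

Taking torques about the left end:
Beam weight: 19 × 9.8 = 186.2 N down at 2.9 m → arm 2.9 m, τ = 186.2 × 2.9 = 540 N·m clockwise.
Bag of cement: 33 × 9.8 = 323.4 N down at 1.9 m → arm 3.9 m, τ = 323.4 × 3.9 = 1261 N·m clockwise.
Bucket of sand: 22 × 9.8 = 215.6 N down at 2.9 m → arm 2.9 m, τ = 215.6 × 2.9 = 625.2 N·m clockwise.
Paint can: 9.6 × 9.8 = 94.08 N down at 4.85 m → arm 0.95 m, τ = 94.08 × 0.95 = 89.38 N·m clockwise.
Net moment of the loads = 2516 N·m clockwise.
The upward force F acts at the right end, arm 5.8 m, giving F × 5.8 counterclockwise.
Setting net torque to zero: F × 5.8 = 2516 → F = 2516 / 5.8 = 434 N.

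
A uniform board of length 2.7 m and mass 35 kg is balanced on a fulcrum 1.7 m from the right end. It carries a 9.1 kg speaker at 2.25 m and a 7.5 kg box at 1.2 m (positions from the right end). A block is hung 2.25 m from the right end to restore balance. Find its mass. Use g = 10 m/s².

Sum moments about the fulcrum (at 1.7 m from the right end) (the support reaction has zero arm there).
Beam weight: 35 × 10 = 350 N down at 1.35 m → arm 0.35 m, τ = 350 × 0.35 = 122.5 N·m clockwise.
Speaker: 9.1 × 10 = 91 N down at 2.25 m → arm 0.55 m, τ = 91 × 0.55 = 50.05 N·m counterclockwise.
Box: 7.5 × 10 = 75 N down at 1.2 m → arm 0.5 m, τ = 75 × 0.5 = 37.5 N·m clockwise.
Net moment of known loads = 110 N·m clockwise.
An unknown mass m at 2.25 m has arm 0.55 m; its moment is m·g·0.55 counterclockwise.
Balancing moments: m × 10 × 0.55 = 110, giving m = 110 / (10 × 0.55) = 20 kg.

m ≈ 20 kg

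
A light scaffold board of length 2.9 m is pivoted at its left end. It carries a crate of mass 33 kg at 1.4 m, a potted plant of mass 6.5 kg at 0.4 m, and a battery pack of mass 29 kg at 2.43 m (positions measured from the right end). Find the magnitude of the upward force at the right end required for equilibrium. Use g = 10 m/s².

F ≈ 274 N

About the left end:
Crate: 33 × 10 = 330 N down at 1.4 m → arm 1.5 m, τ = 330 × 1.5 = 495 N·m clockwise.
Potted plant: 6.5 × 10 = 65 N down at 0.4 m → arm 2.5 m, τ = 65 × 2.5 = 162.5 N·m clockwise.
Battery pack: 29 × 10 = 290 N down at 2.43 m → arm 0.47 m, τ = 290 × 0.47 = 136.3 N·m clockwise.
Net moment of the loads = 793.8 N·m clockwise.
The upward force F acts at the right end, arm 2.9 m, giving F × 2.9 counterclockwise.
Στ = 0 ⇒ F × 2.9 = 793.8 ⇒ F = 793.8 / 2.9 = 274 N.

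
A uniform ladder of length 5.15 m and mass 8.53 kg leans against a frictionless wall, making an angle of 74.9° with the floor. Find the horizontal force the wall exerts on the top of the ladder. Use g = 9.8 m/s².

Choose the foot of the ladder as the axis so the floor normal and friction both act there and drop out.
Ladder weight 8.53×9.8 = 83.59 N acts at 2.575 m along the ladder; its horizontal arm is 2.575·cos74.9° = 0.6708 m → τ = 56.07 N·m clockwise.
Wall normal N acts horizontally at the top; its moment arm is the height L sinθ = 5.15·sin74.9° = 4.972 m, counterclockwise.
For rotational equilibrium, N × 4.972 = 56.07, so N = 11.3 N.

N_wall ≈ 11.3 N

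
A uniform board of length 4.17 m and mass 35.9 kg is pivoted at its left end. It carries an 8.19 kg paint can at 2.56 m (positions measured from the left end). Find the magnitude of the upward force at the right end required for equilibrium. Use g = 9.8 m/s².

Choose the left end as the axis so the unknown pivot reaction has zero arm there.
Beam weight: 35.9 × 9.8 = 351.8 N down at 2.085 m → arm 2.085 m, τ = 351.8 × 2.085 = 733.5 N·m clockwise.
Paint can: 8.19 × 9.8 = 80.26 N down at 2.56 m → arm 2.56 m, τ = 80.26 × 2.56 = 205.5 N·m clockwise.
Net moment of the loads = 939 N·m clockwise.
The upward force F acts at the right end, arm 4.17 m, giving F × 4.17 counterclockwise.
Στ = 0 ⇒ F × 4.17 = 939 ⇒ F = 939 / 4.17 = 225 N.

F ≈ 225 N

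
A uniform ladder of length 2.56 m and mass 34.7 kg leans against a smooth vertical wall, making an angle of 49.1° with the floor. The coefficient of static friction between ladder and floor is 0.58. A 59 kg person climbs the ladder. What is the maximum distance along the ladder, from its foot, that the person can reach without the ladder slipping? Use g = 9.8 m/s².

d ≈ 1.97 m

Take moments about the foot of the ladder.
Ladder weight 34.7×9.8 = 340.1 N acts at 1.28 m along the ladder; its horizontal arm is 1.28·cos49.1° = 0.8381 m → τ = 285 N·m clockwise.
Person weight 59×9.8 = 578.2 N at distance d → arm d·cos49.1° → τ = 578.2·d·0.6547 clockwise.
Wall normal N at the top has arm L sinθ = 1.935 m counterclockwise, so Στ = 0 gives N·1.935 = 285 + 378.5·d.
ΣFy = 0 ⇒ N_floor = 918.3 N, so the maximum friction is μ_s·N_floor = 0.58×918.3 = 532.6 N. ΣFx = 0 ⇒ N_wall = f, so at the slipping point N = 532.6 N.
Substituting: 532.6×1.935 = 285 + 378.5·d ⇒ d = (1031 − 285) / 378.5 = 1.97 m.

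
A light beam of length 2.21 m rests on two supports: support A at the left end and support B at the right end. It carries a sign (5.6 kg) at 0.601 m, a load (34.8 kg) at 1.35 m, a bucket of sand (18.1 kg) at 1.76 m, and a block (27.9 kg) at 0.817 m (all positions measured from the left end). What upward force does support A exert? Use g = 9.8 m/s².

R_A ≈ 381 N

Take moments about support B.
Sign: 5.6 × 9.8 = 54.88 N down at 0.601 m → arm 1.609 m, τ = 54.88 × 1.609 = 88.3 N·m counterclockwise.
Load: 34.8 × 9.8 = 341 N down at 1.35 m → arm 0.86 m, τ = 341 × 0.86 = 293.3 N·m counterclockwise.
Bucket of sand: 18.1 × 9.8 = 177.4 N down at 1.76 m → arm 0.45 m, τ = 177.4 × 0.45 = 79.83 N·m counterclockwise.
Block: 27.9 × 9.8 = 273.4 N down at 0.817 m → arm 1.393 m, τ = 273.4 × 1.393 = 380.8 N·m counterclockwise.
Net load moment about support B = 842.2 N·m counterclockwise.
Reaction R at support A is upward at 0 m, arm 2.21 m → moment R × 2.21 clockwise.
Στ = 0 ⇒ R × 2.21 = 842.2 ⇒ R = 381 N.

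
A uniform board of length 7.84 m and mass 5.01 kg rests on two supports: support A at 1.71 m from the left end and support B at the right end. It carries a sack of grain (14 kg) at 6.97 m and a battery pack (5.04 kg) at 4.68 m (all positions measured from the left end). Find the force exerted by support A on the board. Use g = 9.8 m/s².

R_A ≈ 76.3 N

Take moments about support B.
Beam weight: 5.01 × 9.8 = 49.1 N down at 3.92 m → arm 3.92 m, τ = 49.1 × 3.92 = 192.5 N·m counterclockwise.
Sack of grain: 14 × 9.8 = 137.2 N down at 6.97 m → arm 0.87 m, τ = 137.2 × 0.87 = 119.4 N·m counterclockwise.
Battery pack: 5.04 × 9.8 = 49.39 N down at 4.68 m → arm 3.16 m, τ = 49.39 × 3.16 = 156.1 N·m counterclockwise.
Net load moment about support B = 468 N·m counterclockwise.
Reaction R at support A is upward at 1.71 m, arm 6.13 m → moment R × 6.13 clockwise.
Στ = 0 ⇒ R × 6.13 = 468 ⇒ R = 76.3 N.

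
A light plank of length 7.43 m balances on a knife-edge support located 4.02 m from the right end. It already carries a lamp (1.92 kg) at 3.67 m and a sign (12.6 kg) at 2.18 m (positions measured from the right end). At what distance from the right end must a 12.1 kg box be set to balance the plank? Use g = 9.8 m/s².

About the knife-edge support (at 4.02 m from the right end):
Lamp: 1.92 × 9.8 = 18.82 N down at 3.67 m → arm 0.35 m, τ = 18.82 × 0.35 = 6.587 N·m clockwise.
Sign: 12.6 × 9.8 = 123.5 N down at 2.18 m → arm 1.84 m, τ = 123.5 × 1.84 = 227.2 N·m clockwise.
Net moment of existing loads = 233.8 N·m clockwise.
The box weighs 12.1 × 9.8 = 118.6 N and must supply an equal counterclockwise moment, so its lever arm about the knife-edge support is 233.8 / 118.6 = 1.97 m.
That puts it at 4.02 + 1.97 = 5.99 m from the right end.

x ≈ 5.99 m from the right end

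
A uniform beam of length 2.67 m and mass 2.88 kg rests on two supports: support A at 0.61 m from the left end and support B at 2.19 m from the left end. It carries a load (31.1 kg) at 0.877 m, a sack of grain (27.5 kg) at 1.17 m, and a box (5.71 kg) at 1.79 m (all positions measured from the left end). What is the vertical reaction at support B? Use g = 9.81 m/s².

Sum moments about support A (its reaction then has zero moment arm).
Beam weight: 2.88 × 9.81 = 28.25 N down at 1.335 m → arm 0.725 m, τ = 28.25 × 0.725 = 20.48 N·m clockwise.
Load: 31.1 × 9.81 = 305.1 N down at 0.877 m → arm 0.267 m, τ = 305.1 × 0.267 = 81.46 N·m clockwise.
Sack of grain: 27.5 × 9.81 = 269.8 N down at 1.17 m → arm 0.56 m, τ = 269.8 × 0.56 = 151.1 N·m clockwise.
Box: 5.71 × 9.81 = 56.02 N down at 1.79 m → arm 1.18 m, τ = 56.02 × 1.18 = 66.1 N·m clockwise.
Net load moment about support A = 319.1 N·m clockwise.
Reaction R at support B is upward at 2.19 m, arm 1.58 m → moment R × 1.58 counterclockwise.
Balancing moments: R × 1.58 = 319.1, giving R = 202 N.

R_B ≈ 202 N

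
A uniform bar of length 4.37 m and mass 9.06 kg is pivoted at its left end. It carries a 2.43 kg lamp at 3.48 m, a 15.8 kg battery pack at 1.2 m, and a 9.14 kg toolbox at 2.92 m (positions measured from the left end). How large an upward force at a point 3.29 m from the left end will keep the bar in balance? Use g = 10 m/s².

F ≈ 225 N

Take moments about the left end.
Beam weight: 9.06 × 10 = 90.6 N down at 2.185 m → arm 2.185 m, τ = 90.6 × 2.185 = 198 N·m clockwise.
Lamp: 2.43 × 10 = 24.3 N down at 3.48 m → arm 3.48 m, τ = 24.3 × 3.48 = 84.56 N·m clockwise.
Battery pack: 15.8 × 10 = 158 N down at 1.2 m → arm 1.2 m, τ = 158 × 1.2 = 189.6 N·m clockwise.
Toolbox: 9.14 × 10 = 91.4 N down at 2.92 m → arm 2.92 m, τ = 91.4 × 2.92 = 266.9 N·m clockwise.
Net moment of the loads = 739.1 N·m clockwise.
The upward force F acts at a point 3.29 m from the left end, arm 3.29 m, giving F × 3.29 counterclockwise.
Setting net torque to zero: F × 3.29 = 739.1 → F = 739.1 / 3.29 = 225 N.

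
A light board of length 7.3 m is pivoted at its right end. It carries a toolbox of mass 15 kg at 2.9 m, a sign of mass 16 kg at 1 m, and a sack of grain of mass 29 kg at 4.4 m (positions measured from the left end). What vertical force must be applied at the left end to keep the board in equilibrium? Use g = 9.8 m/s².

F ≈ 337 N

About the right end:
Toolbox: 15 × 9.8 = 147 N down at 2.9 m → arm 4.4 m, τ = 147 × 4.4 = 646.8 N·m counterclockwise.
Sign: 16 × 9.8 = 156.8 N down at 1 m → arm 6.3 m, τ = 156.8 × 6.3 = 987.8 N·m counterclockwise.
Sack of grain: 29 × 9.8 = 284.2 N down at 4.4 m → arm 2.9 m, τ = 284.2 × 2.9 = 824.2 N·m counterclockwise.
Net moment of the loads = 2459 N·m counterclockwise.
The upward force F acts at the left end, arm 7.3 m, giving F × 7.3 clockwise.
Στ = 0 ⇒ F × 7.3 = 2459 ⇒ F = 2459 / 7.3 = 337 N.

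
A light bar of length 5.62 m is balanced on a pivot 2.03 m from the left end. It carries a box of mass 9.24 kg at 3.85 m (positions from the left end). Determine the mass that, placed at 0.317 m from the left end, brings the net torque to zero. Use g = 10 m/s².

m ≈ 9.82 kg

Take moments about the pivot (at 2.03 m from the left end).
Box: 9.24 × 10 = 92.4 N down at 3.85 m → arm 1.82 m, τ = 92.4 × 1.82 = 168.2 N·m clockwise.
Net moment of known loads = 168.2 N·m clockwise.
An unknown mass m at 0.317 m has arm 1.713 m; its moment is m·g·1.713 counterclockwise.
For rotational equilibrium, m × 10 × 1.713 = 168.2, so m = 168.2 / (10 × 1.713) = 9.82 kg.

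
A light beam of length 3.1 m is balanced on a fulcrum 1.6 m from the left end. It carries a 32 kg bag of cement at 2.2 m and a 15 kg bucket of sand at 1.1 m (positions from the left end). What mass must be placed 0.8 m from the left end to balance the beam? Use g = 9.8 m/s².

m ≈ 14.6 kg

Take moments about the fulcrum (at 1.6 m from the left end).
Bag of cement: 32 × 9.8 = 313.6 N down at 2.2 m → arm 0.6 m, τ = 313.6 × 0.6 = 188.2 N·m clockwise.
Bucket of sand: 15 × 9.8 = 147 N down at 1.1 m → arm 0.5 m, τ = 147 × 0.5 = 73.5 N·m counterclockwise.
Net moment of known loads = 114.7 N·m clockwise.
An unknown mass m at 0.8 m has arm 0.8 m; its moment is m·g·0.8 counterclockwise.
Στ = 0 ⇒ m × 9.8 × 0.8 = 114.7 ⇒ m = 114.7 / (9.8 × 0.8) = 14.6 kg.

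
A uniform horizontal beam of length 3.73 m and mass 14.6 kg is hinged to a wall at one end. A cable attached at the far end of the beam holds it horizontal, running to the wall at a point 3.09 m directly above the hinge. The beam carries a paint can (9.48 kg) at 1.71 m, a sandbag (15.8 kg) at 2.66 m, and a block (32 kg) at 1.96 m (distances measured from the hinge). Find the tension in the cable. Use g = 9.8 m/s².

T ≈ 610 N

Choose the hinge as the axis so the unknown hinge reaction has zero arm there.
Beam weight: 14.6 × 9.8 = 143.1 N down at 1.865 m → arm 1.865 m, τ = 143.1 × 1.865 = 266.9 N·m clockwise.
Paint can: 9.48 × 9.8 = 92.9 N down at 1.71 m → arm 1.71 m, τ = 92.9 × 1.71 = 158.9 N·m clockwise.
Sandbag: 15.8 × 9.8 = 154.8 N down at 2.66 m → arm 2.66 m, τ = 154.8 × 2.66 = 411.8 N·m clockwise.
Block: 32 × 9.8 = 313.6 N down at 1.96 m → arm 1.96 m, τ = 313.6 × 1.96 = 614.7 N·m clockwise.
Total clockwise load moment = 1452 N·m.
The cable tension T acts at 3.73 m; only its component perpendicular to the beam, T sinθ, produces torque. sinθ = h/√(h²+d²) = 3.09/√(3.09²+3.73²) = 0.6379.
Balancing moments: T × 3.73 × 0.6379 = 1452, giving T = 1452 / 2.379 = 610 N.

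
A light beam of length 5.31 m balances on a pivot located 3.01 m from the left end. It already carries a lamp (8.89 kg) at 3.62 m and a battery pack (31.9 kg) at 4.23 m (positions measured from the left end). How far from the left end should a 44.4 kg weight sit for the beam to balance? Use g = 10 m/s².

Take moments about the pivot (at 3.01 m from the left end).
Lamp: 8.89 × 10 = 88.9 N down at 3.62 m → arm 0.61 m, τ = 88.9 × 0.61 = 54.23 N·m clockwise.
Battery pack: 31.9 × 10 = 319 N down at 4.23 m → arm 1.22 m, τ = 319 × 1.22 = 389.2 N·m clockwise.
Net moment of existing loads = 443.4 N·m clockwise.
The weight weighs 44.4 × 10 = 444 N and must supply an equal counterclockwise moment, so its lever arm about the pivot is 443.4 / 444 = 0.999 m.
That puts it at 3.01 − 0.999 = 2.01 m from the left end.

x ≈ 2.01 m from the left end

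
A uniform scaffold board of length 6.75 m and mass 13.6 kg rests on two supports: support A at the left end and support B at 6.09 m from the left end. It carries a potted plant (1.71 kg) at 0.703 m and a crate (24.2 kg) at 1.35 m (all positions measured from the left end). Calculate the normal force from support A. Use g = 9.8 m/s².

R_A ≈ 259 N

Sum moments about support B (its reaction then has zero moment arm).
Beam weight: 13.6 × 9.8 = 133.3 N down at 3.375 m → arm 2.715 m, τ = 133.3 × 2.715 = 361.9 N·m counterclockwise.
Potted plant: 1.71 × 9.8 = 16.76 N down at 0.703 m → arm 5.387 m, τ = 16.76 × 5.387 = 90.29 N·m counterclockwise.
Crate: 24.2 × 9.8 = 237.2 N down at 1.35 m → arm 4.74 m, τ = 237.2 × 4.74 = 1124 N·m counterclockwise.
Net load moment about support B = 1576 N·m counterclockwise.
Reaction R at support A is upward at 0 m, arm 6.09 m → moment R × 6.09 clockwise.
Στ = 0 ⇒ R × 6.09 = 1576 ⇒ R = 259 N.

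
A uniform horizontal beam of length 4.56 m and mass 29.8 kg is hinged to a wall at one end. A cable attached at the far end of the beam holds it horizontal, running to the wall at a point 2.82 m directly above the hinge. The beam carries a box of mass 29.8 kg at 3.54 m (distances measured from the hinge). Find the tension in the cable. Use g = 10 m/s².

About the hinge:
Beam weight: 29.8 × 10 = 298 N down at 2.28 m → arm 2.28 m, τ = 298 × 2.28 = 679.4 N·m clockwise.
Box: 29.8 × 10 = 298 N down at 3.54 m → arm 3.54 m, τ = 298 × 3.54 = 1055 N·m clockwise.
Total clockwise load moment = 1734 N·m.
The cable tension T acts at 4.56 m; only its component perpendicular to the beam, T sinθ, produces torque. sinθ = h/√(h²+d²) = 2.82/√(2.82²+4.56²) = 0.526.
Στ = 0 ⇒ T × 4.56 × 0.526 = 1734 ⇒ T = 1734 / 2.399 = 723 N.

T ≈ 723 N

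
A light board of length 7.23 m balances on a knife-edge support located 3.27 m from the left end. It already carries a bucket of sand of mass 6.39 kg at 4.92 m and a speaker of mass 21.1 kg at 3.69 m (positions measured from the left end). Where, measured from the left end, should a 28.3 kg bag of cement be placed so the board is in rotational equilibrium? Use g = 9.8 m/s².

x ≈ 2.58 m from the left end

Choose the knife-edge support (at 3.27 m from the left end) as the axis so the support reaction has zero arm there.
Bucket of sand: 6.39 × 9.8 = 62.62 N down at 4.92 m → arm 1.65 m, τ = 62.62 × 1.65 = 103.3 N·m clockwise.
Speaker: 21.1 × 9.8 = 206.8 N down at 3.69 m → arm 0.42 m, τ = 206.8 × 0.42 = 86.86 N·m clockwise.
Net moment of existing loads = 190.2 N·m clockwise.
The bag of cement weighs 28.3 × 9.8 = 277.3 N and must supply an equal counterclockwise moment, so its lever arm about the knife-edge support is 190.2 / 277.3 = 0.686 m.
That puts it at 3.27 − 0.686 = 2.58 m from the left end.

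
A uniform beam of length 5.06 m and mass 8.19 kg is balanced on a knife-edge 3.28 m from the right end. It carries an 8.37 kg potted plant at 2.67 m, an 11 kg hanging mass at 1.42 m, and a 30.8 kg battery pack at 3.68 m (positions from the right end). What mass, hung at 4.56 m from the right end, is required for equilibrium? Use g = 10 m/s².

m ≈ 15.1 kg

Choose the knife-edge (at 3.28 m from the right end) as the axis so the support reaction has zero arm there.
Beam weight: 8.19 × 10 = 81.9 N down at 2.53 m → arm 0.75 m, τ = 81.9 × 0.75 = 61.43 N·m clockwise.
Potted plant: 8.37 × 10 = 83.7 N down at 2.67 m → arm 0.61 m, τ = 83.7 × 0.61 = 51.06 N·m clockwise.
Hanging mass: 11 × 10 = 110 N down at 1.42 m → arm 1.86 m, τ = 110 × 1.86 = 204.6 N·m clockwise.
Battery pack: 30.8 × 10 = 308 N down at 3.68 m → arm 0.4 m, τ = 308 × 0.4 = 123.2 N·m counterclockwise.
Net moment of known loads = 193.9 N·m clockwise.
An unknown mass m at 4.56 m has arm 1.28 m; its moment is m·g·1.28 counterclockwise.
For rotational equilibrium, m × 10 × 1.28 = 193.9, so m = 193.9 / (10 × 1.28) = 15.1 kg.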